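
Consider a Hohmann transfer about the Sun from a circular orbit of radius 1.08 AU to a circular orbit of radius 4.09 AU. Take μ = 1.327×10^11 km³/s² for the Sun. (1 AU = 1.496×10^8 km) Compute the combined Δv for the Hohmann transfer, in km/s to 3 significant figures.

In km: r₁ = 1.08 × 1.496×10^8 = 1.61568×10^8 km; r₂ = 4.09 × 1.496×10^8 = 6.11864×10^8 km.
The Hohmann ellipse has a_t = (r₁ + r₂)/2 = 3.86716×10^8 km.
At r₁ the circular-orbit speed is v₁ = √(μ/r₁) = 28.66 km/s.
On the transfer ellipse at r₁, vis-viva equation gives v_p = √[μ(2/r₁ − 1/a_t)] = 36.05 km/s.
First burn Δv₁ = |v_p − v₁| = 7.390 km/s.
At r₂, v₂ = √(μ/r₂) = 14.727 km/s.
Transfer-orbit speed at r₂: v_a = √[μ(2/r₂ − 1/a_t)] = 9.5190 km/s.
Second burn Δv₂ = |v₂ − v_a| = 5.208 km/s.
Total Δv = Δv₁ + Δv₂ = 12.60 km/s.

Δv = 12.6 km/s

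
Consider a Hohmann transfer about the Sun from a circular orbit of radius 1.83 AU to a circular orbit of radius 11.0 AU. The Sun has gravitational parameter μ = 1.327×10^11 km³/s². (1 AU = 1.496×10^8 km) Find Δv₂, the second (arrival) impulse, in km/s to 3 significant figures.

Δv₂ = 4.18 km/s

In km: r₁ = 1.83 × 1.496×10^8 = 2.73768×10^8 km; r₂ = 11.0 × 1.496×10^8 = 1.6456×10^9 km.
Semi-major axis of the transfer orbit: a_t = (2.73768×10^8 + 1.6456×10^9)/2 = 9.59684×10^8 km.
Circular speed at r = 1.6456×10^9 km: v_c = √(μ/r) = 8.980 km/s.
Vis-viva on the transfer ellipse at r = 1.6456×10^9 km gives v_t = √[μ(2/r − 1/a_t)] = 4.796 km/s.
Δv₂ = |v_t − v_c| = |4.796 − 8.980| = 4.184 km/s.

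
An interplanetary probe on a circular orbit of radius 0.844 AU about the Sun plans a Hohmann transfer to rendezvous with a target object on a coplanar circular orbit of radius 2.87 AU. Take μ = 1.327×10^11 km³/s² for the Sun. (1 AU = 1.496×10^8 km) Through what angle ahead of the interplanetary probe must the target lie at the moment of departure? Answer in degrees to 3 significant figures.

φ = 86.3°

In km: r₁ = 0.844 × 1.496×10^8 = 1.262624×10^8 km; r₂ = 2.87 × 1.496×10^8 = 4.29352×10^8 km.
The Hohmann ellipse has a_t = (r₁ + r₂)/2 = 2.778072×10^8 km.
Transfer time t = π√(a_t³/μ) = 3.993×10^7 s.
The target's mean motion on its circular orbit is ω₂ = √(μ/r₂³) = 4.095×10^-8 rad/s.
Angle swept by the target during transfer: ω₂·t = 1.635 rad = 93.68°.
The interplanetary probe traverses 180° on the transfer ellipse, so the target must lead by 180° − 93.68° = 86.3°.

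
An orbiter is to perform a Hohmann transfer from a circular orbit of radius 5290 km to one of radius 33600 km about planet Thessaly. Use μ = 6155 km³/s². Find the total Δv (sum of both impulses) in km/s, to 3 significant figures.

Δv = 0.544 km/s

Transfer-ellipse semi-major axis a_t = (r₁ + r₂)/2 = (5290 + 33600)/2 = 19445 km.
At r₁ the circular-orbit speed is v₁ = √(μ/r₁) = 1.07866 km/s.
Transfer-orbit speed at r₁ (vis-viva equation): v_p = √[μ(2/r₁ − 1/a_t)] = 1.41792 km/s.
First burn Δv₁ = |v_p − v₁| = 0.33926 km/s.
At r₂, v₂ = √(μ/r₂) = 0.42800 km/s.
Transfer-orbit speed at r₂: v_a = √[μ(2/r₂ − 1/a_t)] = 0.22324 km/s.
Second burn Δv₂ = |v₂ − v_a| = 0.20476 km/s.
Total Δv = Δv₁ + Δv₂ = 0.5440 km/s.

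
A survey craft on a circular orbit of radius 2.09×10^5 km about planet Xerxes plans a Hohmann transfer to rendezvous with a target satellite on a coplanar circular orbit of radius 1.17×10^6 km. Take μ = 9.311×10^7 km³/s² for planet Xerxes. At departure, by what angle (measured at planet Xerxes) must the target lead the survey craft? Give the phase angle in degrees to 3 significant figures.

Transfer-ellipse semi-major axis a_t = (r₁ + r₂)/2 = (2.090×10^5 + 1.170×10^6)/2 = 6.895×10^5 km.
Transfer time t = π√(a_t³/μ) = 1.864×10^5 s.
Target angular speed ω₂ = √(μ/r₂³) = 7.625×10^-6 rad/s.
Angle swept by the target during transfer: ω₂·t = 1.4213 rad = 81.43°.
Arrival is 180° from departure on the ellipse, so φ = 180° − 81.43° = 98.6°.

φ = 98.6°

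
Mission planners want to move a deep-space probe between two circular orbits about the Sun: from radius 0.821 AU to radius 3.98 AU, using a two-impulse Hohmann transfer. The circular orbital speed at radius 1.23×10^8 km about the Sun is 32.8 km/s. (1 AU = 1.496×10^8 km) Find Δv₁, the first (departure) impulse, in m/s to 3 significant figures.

From the circular-orbit relation v² = μ/r at r = 1.23×10^8 km: μ = v²r = (32.8)² × 1.23×10^8 = 1.32328×10^11 km³/s².
In km: r₁ = 0.821 × 1.496×10^8 = 1.228216×10^8 km; r₂ = 3.98 × 1.496×10^8 = 5.95408×10^8 km.
Semi-major axis of the transfer orbit: a_t = (1.228216×10^8 + 5.95408×10^8)/2 = 3.591148×10^8 km.
Circular speed at r = 1.228216×10^8 km: v_c = √(μ/r) = 32.824 km/s.
Vis-viva on the transfer ellipse at r = 1.228216×10^8 km gives v_t = √[μ(2/r − 1/a_t)] = 42.265 km/s.
Δv₁ = |v_t − v_c| = |42.265 − 32.824| = 9.441 km/s.

Δv₁ = 9440 m/s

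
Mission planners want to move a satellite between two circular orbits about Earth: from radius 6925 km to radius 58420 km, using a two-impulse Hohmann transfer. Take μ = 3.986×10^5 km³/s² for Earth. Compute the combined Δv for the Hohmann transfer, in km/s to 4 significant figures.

Δv = 3.968 km/s

Transfer-ellipse semi-major axis a_t = (r₁ + r₂)/2 = (6925 + 58420)/2 = 32672.5 km.
Circular speed at r₁: v₁ = √(μ/r₁) = √(3.986×10^5/6925) = 7.5868 km/s.
On the transfer ellipse at r₁, v² = μ(2/r − 1/a) gives v_p = √[μ(2/r₁ − 1/a_t)] = 10.145 km/s.
First burn Δv₁ = |v_p − v₁| = 2.558 km/s.
Circular speed at r₂: v₂ = √(μ/r₂) = 2.61209 km/s.
Transfer-orbit speed at r₂: v_a = √[μ(2/r₂ − 1/a_t)] = 1.20256 km/s.
Second burn Δv₂ = |v₂ − v_a| = 1.410 km/s.
Δv = Δv₁ + Δv₂ = 2.558 + 1.410 = 3.968 km/s.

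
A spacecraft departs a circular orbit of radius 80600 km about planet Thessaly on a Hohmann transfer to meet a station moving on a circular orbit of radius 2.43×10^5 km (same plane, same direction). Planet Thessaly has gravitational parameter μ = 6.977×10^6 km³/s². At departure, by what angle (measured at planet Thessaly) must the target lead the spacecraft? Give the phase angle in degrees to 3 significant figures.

φ = 82.2°

The Hohmann ellipse has a_t = (r₁ + r₂)/2 = 1.618×10^5 km.
Transfer time t = π√(a_t³/μ) = 77410 s.
The target's mean motion on its circular orbit is ω₂ = √(μ/r₂³) = 2.205×10^-5 rad/s.
Angle swept by the target during transfer: ω₂·t = 1.707 rad = 97.80°.
The spacecraft traverses 180° on the transfer ellipse, so the target must lead by 180° − 97.80° = 82.2°.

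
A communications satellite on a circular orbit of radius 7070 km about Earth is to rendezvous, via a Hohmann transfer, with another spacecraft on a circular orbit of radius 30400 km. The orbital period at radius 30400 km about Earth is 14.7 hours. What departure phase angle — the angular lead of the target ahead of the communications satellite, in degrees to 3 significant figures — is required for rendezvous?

From Kepler's third law T² = 4π²r³/μ at r = 30400 km, T = 14.7 hours = 14.7 × 3600 s = 52920 s: μ = 4π²r³/T² = 3.96042×10^5 km³/s².
Semi-major axis of the transfer orbit: a_t = (7070 + 30400)/2 = 18735 km.
Transfer time t = π√(a_t³/μ) = 12801 s.
The target's mean motion on its circular orbit is ω₂ = √(μ/r₂³) = 1.1873×10^-4 rad/s.
Angle swept by the target during transfer: ω₂·t = 1.5199 rad = 87.08°.
The communications satellite traverses 180° on the transfer ellipse, so the target must lead by 180° − 87.08° = 92.9°.

φ = 92.9°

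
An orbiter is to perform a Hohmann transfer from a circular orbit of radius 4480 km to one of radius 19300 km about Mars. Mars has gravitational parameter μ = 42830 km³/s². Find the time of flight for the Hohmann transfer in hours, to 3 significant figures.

t = 5.47 hours

Transfer-ellipse semi-major axis a_t = (r₁ + r₂)/2 = (4480 + 19300)/2 = 11890 km.
By Kepler's third law the transfer-orbit period is T = 2π√(a_t³/μ), so t = T/2 = 19680 s.
Converting: 19680 s ÷ 3600 s/hour = 5.47 hours.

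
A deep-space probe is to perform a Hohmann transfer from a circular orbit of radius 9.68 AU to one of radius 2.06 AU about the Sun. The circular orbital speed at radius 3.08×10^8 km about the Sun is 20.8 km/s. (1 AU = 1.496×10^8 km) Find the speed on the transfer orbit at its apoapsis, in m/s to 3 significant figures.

From the circular-orbit relation v² = μ/r at r = 3.08×10^8 km: μ = v²r = (20.8)² × 3.08×10^8 = 1.33253×10^11 km³/s².
In km: r₁ = 9.68 × 1.496×10^8 = 1.448128×10^9 km; r₂ = 2.06 × 1.496×10^8 = 3.08176×10^8 km.
Transfer-ellipse semi-major axis a_t = (r₁ + r₂)/2 = (1.448128×10^9 + 3.08176×10^8)/2 = 8.78152×10^8 km.
At apoapsis, r = 1.448128×10^9 km.
Applying v² = μ(2/r − 1/a_t): v = 5.683 km/s.

v = 5680 m/s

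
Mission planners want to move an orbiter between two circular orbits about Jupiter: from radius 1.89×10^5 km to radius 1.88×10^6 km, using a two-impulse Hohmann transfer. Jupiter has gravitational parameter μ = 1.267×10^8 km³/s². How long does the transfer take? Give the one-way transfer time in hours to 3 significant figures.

The Hohmann ellipse has a_t = (r₁ + r₂)/2 = 1.0345×10^6 km.
Transfer time t = π√(a_t³/μ) = π√((1.0345×10^6)³ / 1.267×10^8) = 2.937×10^5 s.
Converting: 2.937×10^5 s ÷ 3600 s/hour = 81.6 hours.

t = 81.6 hours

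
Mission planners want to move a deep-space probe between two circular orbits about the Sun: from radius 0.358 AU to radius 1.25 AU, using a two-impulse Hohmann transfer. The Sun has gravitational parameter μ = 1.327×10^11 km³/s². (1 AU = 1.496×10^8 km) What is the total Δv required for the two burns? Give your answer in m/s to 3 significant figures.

In km: r₁ = 0.358 × 1.496×10^8 = 5.35568×10^7 km; r₂ = 1.25 × 1.496×10^8 = 1.870×10^8 km.
Transfer-ellipse semi-major axis a_t = (r₁ + r₂)/2 = (5.35568×10^7 + 1.870×10^8)/2 = 1.202784×10^8 km.
At r₁ the circular-orbit speed is v₁ = √(μ/r₁) = 49.78 km/s.
On the transfer ellipse at r₁, vis-viva equation gives v_p = √[μ(2/r₁ − 1/a_t)] = 62.07 km/s.
First burn Δv₁ = |v_p − v₁| = 12.29 km/s.
At r₂, v₂ = √(μ/r₂) = 26.639 km/s.
Transfer-orbit speed at r₂: v_a = √[μ(2/r₂ − 1/a_t)] = 17.776 km/s.
Second burn Δv₂ = |v₂ − v_a| = 8.863 km/s.
Total Δv = Δv₁ + Δv₂ = 21.15 km/s.

Δv = 21200 m/s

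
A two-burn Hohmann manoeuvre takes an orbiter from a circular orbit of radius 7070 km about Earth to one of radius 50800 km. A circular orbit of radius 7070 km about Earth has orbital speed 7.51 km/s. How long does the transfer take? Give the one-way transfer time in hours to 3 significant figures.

t = 6.80 hours

From the circular-orbit relation v² = μ/r at r = 7070 km: μ = v²r = (7.51)² × 7070 = 3.98749×10^5 km³/s².
The Hohmann ellipse has a_t = (r₁ + r₂)/2 = 28935 km.
Half the transfer-orbit period gives t = π√(a_t³/μ) = 24490 s.
Converting: 24490 s ÷ 3600 s/hour = 6.80 hours.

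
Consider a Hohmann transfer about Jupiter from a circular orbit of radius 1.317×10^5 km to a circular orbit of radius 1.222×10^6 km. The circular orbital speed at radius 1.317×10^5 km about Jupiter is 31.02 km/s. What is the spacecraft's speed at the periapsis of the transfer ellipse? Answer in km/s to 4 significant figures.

From the circular-orbit relation v² = μ/r at r = 1.317×10^5 km: μ = v²r = (31.02)² × 1.317×10^5 = 1.26727×10^8 km³/s².
Semi-major axis of the transfer orbit: a_t = (1.317×10^5 + 1.222×10^6)/2 = 6.7685×10^5 km.
At periapsis, r = 1.317×10^5 km.
Applying v² = μ(2/r − 1/a_t): v = 41.68 km/s.

v = 41.68 km/s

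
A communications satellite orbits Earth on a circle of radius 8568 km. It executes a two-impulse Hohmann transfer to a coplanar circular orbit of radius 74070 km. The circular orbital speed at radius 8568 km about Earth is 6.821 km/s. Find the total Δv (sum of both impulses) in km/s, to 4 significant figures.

Δv = 3.575 km/s

From the circular-orbit relation v² = μ/r at r = 8568 km: μ = v²r = (6.821)² × 8568 = 3.98635×10^5 km³/s².
Semi-major axis of the transfer orbit: a_t = (8568 + 74070)/2 = 41319 km.
At r₁ the circular-orbit speed is v₁ = √(μ/r₁) = 6.821 km/s.
Transfer-orbit speed at r₁ (v² = μ(2/r − 1/a)): v_p = √[μ(2/r₁ − 1/a_t)] = 9.133 km/s.
First burn Δv₁ = |v_p − v₁| = 2.312 km/s.
Circular speed at r₂: v₂ = √(μ/r₂) = 2.31989 km/s.
Transfer-orbit speed at r₂: v_a = √[μ(2/r₂ − 1/a_t)] = 1.05641 km/s.
Second burn Δv₂ = |v₂ − v_a| = 1.263 km/s.
Total Δv = Δv₁ + Δv₂ = 3.575 km/s.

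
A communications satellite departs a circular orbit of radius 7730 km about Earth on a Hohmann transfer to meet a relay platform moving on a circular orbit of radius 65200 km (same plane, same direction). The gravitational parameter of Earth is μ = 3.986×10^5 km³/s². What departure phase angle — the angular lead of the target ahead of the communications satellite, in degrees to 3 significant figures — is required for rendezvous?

Transfer-ellipse semi-major axis a_t = (r₁ + r₂)/2 = (7730 + 65200)/2 = 36465 km.
Transfer time t = π√(a_t³/μ) = 34650 s.
The target's mean motion on its circular orbit is ω₂ = √(μ/r₂³) = 3.792×10^-5 rad/s.
Angle swept by the target during transfer: ω₂·t = 1.314 rad = 75.29°.
Arrival is 180° from departure on the ellipse, so φ = 180° − 75.29° = 105°.

φ = 105°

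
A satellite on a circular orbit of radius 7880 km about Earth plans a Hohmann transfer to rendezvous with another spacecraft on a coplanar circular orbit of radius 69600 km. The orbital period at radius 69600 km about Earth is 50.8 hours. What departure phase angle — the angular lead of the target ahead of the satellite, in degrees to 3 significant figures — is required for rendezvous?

φ = 105°

From Kepler's third law T² = 4π²r³/μ at r = 69600 km, T = 50.8 hours = 50.8 × 3600 s = 1.8288×10^5 s: μ = 4π²r³/T² = 3.97974×10^5 km³/s².
The Hohmann ellipse has a_t = (r₁ + r₂)/2 = 38740 km.
The half-period of the transfer ellipse is t = π√(a_t³/μ) = 37970 s.
The target's mean motion on its circular orbit is ω₂ = √(μ/r₂³) = 3.436×10^-5 rad/s.
Angle swept by the target during transfer: ω₂·t = 1.3046 rad = 74.75°.
Arrival is 180° from departure on the ellipse, so φ = 180° − 74.75° = 105°.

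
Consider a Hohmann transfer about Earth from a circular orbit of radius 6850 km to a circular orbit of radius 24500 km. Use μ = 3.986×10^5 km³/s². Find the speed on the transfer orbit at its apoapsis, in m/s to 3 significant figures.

Transfer-ellipse semi-major axis a_t = (r₁ + r₂)/2 = (6850 + 24500)/2 = 15675 km.
At apoapsis, r = 24500 km.
From the vis-viva equation, v = √[μ(2/r − 1/a_t)] = 2.666 km/s.

v = 2670 m/s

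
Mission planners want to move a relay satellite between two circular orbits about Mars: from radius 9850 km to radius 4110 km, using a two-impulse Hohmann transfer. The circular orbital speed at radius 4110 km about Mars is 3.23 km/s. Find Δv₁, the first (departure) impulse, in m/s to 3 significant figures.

From the circular-orbit relation v² = μ/r at r = 4110 km: μ = v²r = (3.23)² × 4110 = 42879.2 km³/s².
Transfer-ellipse semi-major axis a_t = (r₁ + r₂)/2 = (9850 + 4110)/2 = 6980 km.
Circular speed at r = 9850 km: v_c = √(μ/r) = 2.0864 km/s.
Transfer-orbit speed at the same r (vis-viva, a = a_t): v_t = √[μ(2/r − 1/a_t)] = 1.6010 km/s.
Δv₁ = |v_t − v_c| = |1.6010 − 2.0864| = 0.4854 km/s.

Δv₁ = 485 m/s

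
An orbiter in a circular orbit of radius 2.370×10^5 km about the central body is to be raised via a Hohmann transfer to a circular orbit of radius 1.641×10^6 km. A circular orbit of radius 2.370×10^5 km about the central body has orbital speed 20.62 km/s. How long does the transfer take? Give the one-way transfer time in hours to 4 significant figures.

From the circular-orbit relation v² = μ/r at r = 2.370×10^5 km: μ = v²r = (20.62)² × 2.370×10^5 = 1.00769×10^8 km³/s².
Transfer-ellipse semi-major axis a_t = (r₁ + r₂)/2 = (2.370×10^5 + 1.641×10^6)/2 = 9.390×10^5 km.
By Kepler's third law the transfer-orbit period is T = 2π√(a_t³/μ), so t = T/2 = 2.8476×10^5 s.
Converting: 2.8476×10^5 s ÷ 3600 s/hour = 79.10 hours.

t = 79.10 hours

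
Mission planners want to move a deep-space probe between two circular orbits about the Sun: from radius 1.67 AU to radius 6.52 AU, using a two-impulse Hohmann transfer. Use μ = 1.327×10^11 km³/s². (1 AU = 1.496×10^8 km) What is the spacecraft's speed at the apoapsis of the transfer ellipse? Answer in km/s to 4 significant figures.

In km: r₁ = 1.67 × 1.496×10^8 = 2.49832×10^8 km; r₂ = 6.52 × 1.496×10^8 = 9.75392×10^8 km.
The Hohmann ellipse has a_t = (r₁ + r₂)/2 = 6.12612×10^8 km.
At apoapsis, r = 9.75392×10^8 km.
Vis-viva: v = √[μ(2/r − 1/a_t)] = √[1.327×10^11 × (2/9.75392×10^8 − 1/6.12612×10^8)] = 7.449 km/s.

v = 7.449 km/s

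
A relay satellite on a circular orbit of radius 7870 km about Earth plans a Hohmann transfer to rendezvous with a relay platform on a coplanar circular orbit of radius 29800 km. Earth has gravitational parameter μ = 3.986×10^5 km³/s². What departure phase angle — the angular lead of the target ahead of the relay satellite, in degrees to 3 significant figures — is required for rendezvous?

Semi-major axis of the transfer orbit: a_t = (7870 + 29800)/2 = 18835 km.
Transfer time t = π√(a_t³/μ) = 12862.6 s.
The target's mean motion on its circular orbit is ω₂ = √(μ/r₂³) = 1.22728×10^-4 rad/s.
Angle swept by the target during transfer: ω₂·t = 1.5786 rad = 90.447°.
The relay satellite traverses 180° on the transfer ellipse, so the target must lead by 180° − 90.447° = 89.6°.

φ = 89.6°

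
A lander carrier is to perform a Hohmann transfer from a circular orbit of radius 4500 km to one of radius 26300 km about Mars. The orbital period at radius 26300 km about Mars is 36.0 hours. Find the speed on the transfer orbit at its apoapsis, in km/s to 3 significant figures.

v = 0.689 km/s

From Kepler's third law T² = 4π²r³/μ at r = 26300 km, T = 36.0 hours = 36.0 × 3600 s = 1.296×10^5 s: μ = 4π²r³/T² = 42758.0 km³/s².
Semi-major axis of the transfer orbit: a_t = (4500 + 26300)/2 = 15400 km.
The apoapsis of the transfer ellipse is at r = 26300 km.
Vis-viva: v = √[μ(2/r − 1/a_t)] = √[42758.0 × (2/26300 − 1/15400)] = 0.6892 km/s.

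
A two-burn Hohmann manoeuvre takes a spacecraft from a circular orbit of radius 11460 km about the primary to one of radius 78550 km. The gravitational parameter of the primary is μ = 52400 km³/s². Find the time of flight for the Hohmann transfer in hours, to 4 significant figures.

Transfer-ellipse semi-major axis a_t = (r₁ + r₂)/2 = (11460 + 78550)/2 = 45005 km.
Half the transfer-orbit period gives t = π√(a_t³/μ) = 1.3103×10^5 s.
Converting: 1.3103×10^5 s ÷ 3600 s/hour = 36.40 hours.

t = 36.40 hours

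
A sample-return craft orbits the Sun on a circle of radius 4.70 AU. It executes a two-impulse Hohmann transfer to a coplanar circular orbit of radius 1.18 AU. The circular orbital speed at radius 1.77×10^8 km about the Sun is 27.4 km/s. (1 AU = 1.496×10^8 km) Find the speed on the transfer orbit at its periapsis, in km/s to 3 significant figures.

From the circular-orbit relation v² = μ/r at r = 1.77×10^8 km: μ = v²r = (27.4)² × 1.77×10^8 = 1.32885×10^11 km³/s².
In km: r₁ = 4.70 × 1.496×10^8 = 7.0312×10^8 km; r₂ = 1.18 × 1.496×10^8 = 1.76528×10^8 km.
Semi-major axis of the transfer orbit: a_t = (7.0312×10^8 + 1.76528×10^8)/2 = 4.39824×10^8 km.
The periapsis of the transfer ellipse is at r = 1.76528×10^8 km.
Applying v² = μ(2/r − 1/a_t): v = 34.69 km/s.

v = 34.7 km/s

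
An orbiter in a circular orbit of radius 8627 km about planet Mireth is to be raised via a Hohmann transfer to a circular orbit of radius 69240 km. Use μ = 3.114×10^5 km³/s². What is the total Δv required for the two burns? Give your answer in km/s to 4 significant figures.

Δv = 3.127 km/s

Semi-major axis of the transfer orbit: a_t = (8627 + 69240)/2 = 38933.5 km.
Circular speed at r₁: v₁ = √(μ/r₁) = √(3.114×10^5/8627) = 6.0080 km/s.
On the transfer ellipse at r₁, v² = μ(2/r − 1/a) gives v_p = √[μ(2/r₁ − 1/a_t)] = 8.0121 km/s.
First burn Δv₁ = |v_p − v₁| = 2.00410 km/s.
Circular speed at r₂: v₂ = √(μ/r₂) = 2.12071 km/s.
Transfer-orbit speed at r₂: v_a = √[μ(2/r₂ − 1/a_t)] = 0.998272 km/s.
Second burn Δv₂ = |v₂ − v_a| = 1.12244 km/s.
Total Δv = Δv₁ + Δv₂ = 3.127 km/s.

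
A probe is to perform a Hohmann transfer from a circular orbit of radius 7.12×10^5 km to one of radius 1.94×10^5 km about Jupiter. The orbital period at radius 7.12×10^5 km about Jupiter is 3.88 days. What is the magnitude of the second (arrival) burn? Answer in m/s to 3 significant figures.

From Kepler's third law T² = 4π²r³/μ at r = 7.12×10^5 km, T = 3.88 days = 3.88 × 86400 s = 3.35232×10^5 s: μ = 4π²r³/T² = 1.26797×10^8 km³/s².
The Hohmann ellipse has a_t = (r₁ + r₂)/2 = 4.530×10^5 km.
Circular speed at r = 1.940×10^5 km: v_c = √(μ/r) = 25.565 km/s.
Transfer-orbit speed at the same r (vis-viva, a = a_t): v_t = √[μ(2/r − 1/a_t)] = 32.051 km/s.
Δv₂ = |v_t − v_c| = |32.051 − 25.565| = 6.486 km/s.

Δv₂ = 6490 m/s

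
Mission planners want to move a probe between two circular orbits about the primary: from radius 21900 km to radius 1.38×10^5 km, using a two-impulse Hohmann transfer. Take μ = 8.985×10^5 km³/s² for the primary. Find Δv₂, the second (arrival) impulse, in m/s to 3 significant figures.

Δv₂ = 1220 m/s

Semi-major axis of the transfer orbit: a_t = (21900 + 1.380×10^5)/2 = 79950 km.
Circular speed at r = 1.380×10^5 km: v_c = √(μ/r) = 2.5516 km/s.
Vis-viva on the transfer ellipse at r = 1.380×10^5 km gives v_t = √[μ(2/r − 1/a_t)] = 1.3355 km/s.
Δv₂ = |v_t − v_c| = |1.3355 − 2.5516| = 1.216 km/s.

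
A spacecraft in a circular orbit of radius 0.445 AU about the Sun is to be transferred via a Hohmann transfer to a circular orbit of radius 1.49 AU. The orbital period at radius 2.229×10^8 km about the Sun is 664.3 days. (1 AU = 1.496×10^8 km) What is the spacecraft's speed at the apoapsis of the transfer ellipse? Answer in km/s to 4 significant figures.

v = 16.55 km/s

From Kepler's third law T² = 4π²r³/μ at r = 2.229×10^8 km, T = 664.3 days = 664.3 × 86400 s = 5.739552×10^7 s: μ = 4π²r³/T² = 1.32719×10^11 km³/s².
In km: r₁ = 0.445 × 1.496×10^8 = 6.6572×10^7 km; r₂ = 1.49 × 1.496×10^8 = 2.22904×10^8 km.
Transfer-ellipse semi-major axis a_t = (r₁ + r₂)/2 = (6.6572×10^7 + 2.22904×10^8)/2 = 1.44738×10^8 km.
At apoapsis, r = 2.22904×10^8 km.
Applying v² = μ(2/r − 1/a_t): v = 16.55 km/s.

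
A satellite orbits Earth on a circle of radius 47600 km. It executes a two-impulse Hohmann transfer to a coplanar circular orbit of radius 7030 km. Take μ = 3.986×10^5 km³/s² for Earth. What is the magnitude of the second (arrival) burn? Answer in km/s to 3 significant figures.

Semi-major axis of the transfer orbit: a_t = (47600 + 7030)/2 = 27315 km.
Circular speed at r = 7030 km: v_c = √(μ/r) = 7.530 km/s.
Vis-viva on the transfer ellipse at r = 7030 km gives v_t = √[μ(2/r − 1/a_t)] = 9.940 km/s.
Δv₂ = |v_t − v_c| = |9.940 − 7.530| = 2.410 km/s.

Δv₂ = 2.41 km/s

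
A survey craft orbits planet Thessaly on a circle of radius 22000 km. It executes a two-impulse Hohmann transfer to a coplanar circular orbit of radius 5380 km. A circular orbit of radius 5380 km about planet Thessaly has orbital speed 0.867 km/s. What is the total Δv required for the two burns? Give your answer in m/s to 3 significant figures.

Δv = 392 m/s

From the circular-orbit relation v² = μ/r at r = 5380 km: μ = v²r = (0.867)² × 5380 = 4044.09 km³/s².
The Hohmann ellipse has a_t = (r₁ + r₂)/2 = 13690 km.
Circular speed at r₁: v₁ = √(μ/r₁) = √(4044.09/22000) = 0.42874 km/s.
On the transfer ellipse at r₁, vis-viva equation gives v_a = √[μ(2/r₁ − 1/a_t)] = 0.26877 km/s.
First burn Δv₁ = |v_a − v₁| = 0.159970 km/s.
Circular speed at r₂: v₂ = √(μ/r₂) = 0.8670000 km/s.
Transfer-orbit speed at r₂: v_p = √[μ(2/r₂ − 1/a_t)] = 1.099079 km/s.
Second burn Δv₂ = |v₂ − v_p| = 0.232079 km/s.
Total Δv = Δv₁ + Δv₂ = 0.3920 km/s.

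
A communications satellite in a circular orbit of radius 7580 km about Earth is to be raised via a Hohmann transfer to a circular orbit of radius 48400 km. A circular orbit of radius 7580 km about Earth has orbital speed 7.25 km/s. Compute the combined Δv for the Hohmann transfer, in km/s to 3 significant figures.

From the circular-orbit relation v² = μ/r at r = 7580 km: μ = v²r = (7.25)² × 7580 = 3.98424×10^5 km³/s².
Semi-major axis of the transfer orbit: a_t = (7580 + 48400)/2 = 27990 km.
Circular speed at r₁: v₁ = √(μ/r₁) = √(3.98424×10^5/7580) = 7.250 km/s.
Transfer-orbit speed at r₁ (vis-viva): v_p = √[μ(2/r₁ − 1/a_t)] = 9.534 km/s.
First burn Δv₁ = |v_p − v₁| = 2.284 km/s.
At r₂, v₂ = √(μ/r₂) = 2.869 km/s.
Transfer-orbit speed at r₂: v_a = √[μ(2/r₂ − 1/a_t)] = 1.493 km/s.
Second burn Δv₂ = |v₂ − v_a| = 1.376 km/s.
Δv = Δv₁ + Δv₂ = 2.284 + 1.376 = 3.660 km/s.

Δv = 3.66 km/s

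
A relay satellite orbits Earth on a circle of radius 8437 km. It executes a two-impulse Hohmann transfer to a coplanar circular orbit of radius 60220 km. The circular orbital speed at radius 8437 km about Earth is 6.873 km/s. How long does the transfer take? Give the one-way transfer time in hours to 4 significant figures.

t = 8.792 hours

From the circular-orbit relation v² = μ/r at r = 8437 km: μ = v²r = (6.873)² × 8437 = 3.98548×10^5 km³/s².
Transfer-ellipse semi-major axis a_t = (r₁ + r₂)/2 = (8437 + 60220)/2 = 34328.5 km.
By Kepler's third law the transfer-orbit period is T = 2π√(a_t³/μ), so t = T/2 = 31650 s.
Converting: 31650 s ÷ 3600 s/hour = 8.792 hours.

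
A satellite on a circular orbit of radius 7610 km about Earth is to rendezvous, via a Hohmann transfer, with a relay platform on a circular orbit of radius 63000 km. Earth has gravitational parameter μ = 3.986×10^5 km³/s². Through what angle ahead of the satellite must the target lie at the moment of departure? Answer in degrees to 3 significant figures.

The Hohmann ellipse has a_t = (r₁ + r₂)/2 = 35305 km.
Transfer time t = π√(a_t³/μ) = 33009 s.
The target's mean motion on its circular orbit is ω₂ = √(μ/r₂³) = 3.9926×10^-5 rad/s.
Angle swept by the target during transfer: ω₂·t = 1.3179 rad = 75.51°.
Arrival is 180° from departure on the ellipse, so φ = 180° − 75.51° = 104°.

φ = 104°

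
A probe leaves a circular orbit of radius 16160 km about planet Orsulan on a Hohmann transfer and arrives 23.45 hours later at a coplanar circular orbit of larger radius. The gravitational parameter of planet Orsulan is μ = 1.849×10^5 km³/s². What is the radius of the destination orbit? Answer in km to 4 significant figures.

Transfer time t = 23.45 hours = 84420 s, and t = π√(a_t³/μ).
So a_t = (μ t²/π²)^(1/3) = (1.849×10^5 × (84420)² / π²)^(1/3) = 51110 km.
Since a_t = (r₁ + r₂)/2, r₂ = 2a_t − r₁ = 2×51110 − 16160 = 86060 km.

r₂ = 86060 km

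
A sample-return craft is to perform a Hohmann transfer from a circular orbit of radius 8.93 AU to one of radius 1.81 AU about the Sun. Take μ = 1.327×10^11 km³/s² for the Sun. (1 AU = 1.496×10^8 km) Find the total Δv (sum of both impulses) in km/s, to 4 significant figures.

Δv = 10.59 km/s

In km: r₁ = 8.93 × 1.496×10^8 = 1.335928×10^9 km; r₂ = 1.81 × 1.496×10^8 = 2.70776×10^8 km.
The Hohmann ellipse has a_t = (r₁ + r₂)/2 = 8.03352×10^8 km.
Circular speed at r₁: v₁ = √(μ/r₁) = √(1.327×10^11/1.335928×10^9) = 9.9665 km/s.
On the transfer ellipse at r₁, vis-viva equation gives v_a = √[μ(2/r₁ − 1/a_t)] = 5.7862 km/s.
First burn Δv₁ = |v_a − v₁| = 4.180 km/s.
Circular speed at r₂: v₂ = √(μ/r₂) = 22.14 km/s.
Transfer-orbit speed at r₂: v_p = √[μ(2/r₂ − 1/a_t)] = 28.55 km/s.
Second burn Δv₂ = |v₂ − v_p| = 6.410 km/s.
Total Δv = Δv₁ + Δv₂ = 10.59 km/s.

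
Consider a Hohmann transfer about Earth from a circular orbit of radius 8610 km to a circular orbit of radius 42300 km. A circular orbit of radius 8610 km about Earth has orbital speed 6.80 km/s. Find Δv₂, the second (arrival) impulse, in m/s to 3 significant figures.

From the circular-orbit relation v² = μ/r at r = 8610 km: μ = v²r = (6.80)² × 8610 = 3.98126×10^5 km³/s².
The Hohmann ellipse has a_t = (r₁ + r₂)/2 = 25455 km.
On the circular orbit at r = 42300 km, v_c = √(μ/r) = 3.068 km/s.
Vis-viva on the transfer ellipse at r = 42300 km gives v_t = √[μ(2/r − 1/a_t)] = 1.784 km/s.
Δv₂ = |v_t − v_c| = |1.784 − 3.068| = 1.284 km/s.

Δv₂ = 1280 m/s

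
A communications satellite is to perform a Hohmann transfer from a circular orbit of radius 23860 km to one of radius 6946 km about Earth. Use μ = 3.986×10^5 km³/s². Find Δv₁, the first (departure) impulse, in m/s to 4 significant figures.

Δv₁ = 1343 m/s

Transfer-ellipse semi-major axis a_t = (r₁ + r₂)/2 = (23860 + 6946)/2 = 15403 km.
Circular speed at r = 23860 km: v_c = √(μ/r) = 4.0873 km/s.
Transfer-orbit speed at the same r (vis-viva, a = a_t): v_t = √[μ(2/r − 1/a_t)] = 2.7447 km/s.
Δv₁ = |v_t − v_c| = |2.7447 − 4.0873| = 1.343 km/s.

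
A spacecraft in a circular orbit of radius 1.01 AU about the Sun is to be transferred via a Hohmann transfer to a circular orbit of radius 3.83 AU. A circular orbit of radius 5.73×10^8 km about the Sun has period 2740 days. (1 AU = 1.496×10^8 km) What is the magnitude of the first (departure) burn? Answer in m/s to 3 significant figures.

From Kepler's third law T² = 4π²r³/μ at r = 5.73×10^8 km, T = 2740 days = 2740 × 86400 s = 2.36736×10^8 s: μ = 4π²r³/T² = 1.32524×10^11 km³/s².
In km: r₁ = 1.01 × 1.496×10^8 = 1.51096×10^8 km; r₂ = 3.83 × 1.496×10^8 = 5.72968×10^8 km.
The Hohmann ellipse has a_t = (r₁ + r₂)/2 = 3.62032×10^8 km.
Circular speed at r = 1.51096×10^8 km: v_c = √(μ/r) = 29.6156 km/s.
Vis-viva on the transfer ellipse at r = 1.51096×10^8 km gives v_t = √[μ(2/r − 1/a_t)] = 37.2574 km/s.
Δv₁ = |v_t − v_c| = |37.2574 − 29.6156| = 7.642 km/s.

Δv₁ = 7640 m/s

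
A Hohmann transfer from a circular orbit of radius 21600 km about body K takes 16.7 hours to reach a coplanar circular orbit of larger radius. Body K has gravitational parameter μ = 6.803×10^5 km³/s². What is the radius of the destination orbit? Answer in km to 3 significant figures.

Transfer time t = 16.7 hours = 60120 s, and t = π√(a_t³/μ).
So a_t = (μ t²/π²)^(1/3) = (6.803×10^5 × (60120)² / π²)^(1/3) = 62924 km.
Since a_t = (r₁ + r₂)/2, r₂ = 2a_t − r₁ = 2×62924 − 21600 = 1.04248×10^5 km.

r₂ = 1.04×10^5 km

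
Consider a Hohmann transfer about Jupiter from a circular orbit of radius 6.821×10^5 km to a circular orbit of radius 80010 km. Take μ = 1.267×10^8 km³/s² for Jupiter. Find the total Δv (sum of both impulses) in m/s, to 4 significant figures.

Transfer-ellipse semi-major axis a_t = (r₁ + r₂)/2 = (6.821×10^5 + 80010)/2 = 3.81055×10^5 km.
At r₁ the circular-orbit speed is v₁ = √(μ/r₁) = 13.629 km/s.
Transfer-orbit speed at r₁ (vis-viva equation): v_a = √[μ(2/r₁ − 1/a_t)] = 6.2451 km/s.
First burn Δv₁ = |v_a − v₁| = 7.384 km/s.
Circular speed at r₂: v₂ = √(μ/r₂) = 39.79 km/s.
Transfer-orbit speed at r₂: v_p = √[μ(2/r₂ − 1/a_t)] = 53.24 km/s.
Second burn Δv₂ = |v₂ − v_p| = 13.45 km/s.
Δv = Δv₁ + Δv₂ = 7.384 + 13.45 = 20.83 km/s.

Δv = 20830 m/s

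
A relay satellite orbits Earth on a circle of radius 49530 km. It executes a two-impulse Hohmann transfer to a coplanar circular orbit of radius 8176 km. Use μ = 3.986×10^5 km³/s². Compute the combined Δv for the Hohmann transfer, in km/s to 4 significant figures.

Δv = 3.493 km/s

Transfer-ellipse semi-major axis a_t = (r₁ + r₂)/2 = (49530 + 8176)/2 = 28853 km.
At r₁ the circular-orbit speed is v₁ = √(μ/r₁) = 2.837 km/s.
On the transfer ellipse at r₁, v² = μ(2/r − 1/a) gives v_a = √[μ(2/r₁ − 1/a_t)] = 1.510 km/s.
First burn Δv₁ = |v_a − v₁| = 1.327 km/s.
At r₂, v₂ = √(μ/r₂) = 6.982 km/s.
Transfer-orbit speed at r₂: v_p = √[μ(2/r₂ − 1/a_t)] = 9.148 km/s.
Second burn Δv₂ = |v₂ − v_p| = 2.166 km/s.
Total Δv = Δv₁ + Δv₂ = 3.493 km/s.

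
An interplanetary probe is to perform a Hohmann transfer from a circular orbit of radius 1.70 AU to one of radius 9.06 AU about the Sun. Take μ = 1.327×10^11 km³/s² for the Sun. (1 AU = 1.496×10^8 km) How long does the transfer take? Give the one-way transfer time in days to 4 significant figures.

t = 2279 days

In km: r₁ = 1.70 × 1.496×10^8 = 2.5432×10^8 km; r₂ = 9.06 × 1.496×10^8 = 1.355376×10^9 km.
Semi-major axis of the transfer orbit: a_t = (2.5432×10^8 + 1.355376×10^9)/2 = 8.04848×10^8 km.
Transfer time t = π√(a_t³/μ) = π√((8.04848×10^8)³ / 1.327×10^11) = 1.969×10^8 s.
Converting: 1.969×10^8 s ÷ 86400 s/day = 2279 days.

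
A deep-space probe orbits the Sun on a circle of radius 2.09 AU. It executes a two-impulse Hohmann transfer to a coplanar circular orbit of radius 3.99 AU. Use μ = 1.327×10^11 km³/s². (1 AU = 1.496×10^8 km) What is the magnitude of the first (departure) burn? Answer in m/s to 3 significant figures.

In km: r₁ = 2.09 × 1.496×10^8 = 3.12664×10^8 km; r₂ = 3.99 × 1.496×10^8 = 5.96904×10^8 km.
Semi-major axis of the transfer orbit: a_t = (3.12664×10^8 + 5.96904×10^8)/2 = 4.54784×10^8 km.
Circular speed at r = 3.12664×10^8 km: v_c = √(μ/r) = 20.60 km/s.
Transfer-orbit speed at the same r (vis-viva, a = a_t): v_t = √[μ(2/r − 1/a_t)] = 23.60 km/s.
Δv₁ = |v_t − v_c| = |23.60 − 20.60| = 3.000 km/s.

Δv₁ = 3000 m/s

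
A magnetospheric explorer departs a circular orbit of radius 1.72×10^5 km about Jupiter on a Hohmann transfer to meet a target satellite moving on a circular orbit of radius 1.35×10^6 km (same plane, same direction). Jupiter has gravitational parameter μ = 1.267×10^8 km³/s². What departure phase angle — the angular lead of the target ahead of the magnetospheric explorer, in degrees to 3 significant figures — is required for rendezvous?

Semi-major axis of the transfer orbit: a_t = (1.720×10^5 + 1.350×10^6)/2 = 7.610×10^5 km.
The half-period of the transfer ellipse is t = π√(a_t³/μ) = 1.8528×10^5 s.
Target angular speed ω₂ = √(μ/r₂³) = 7.1761×10^-6 rad/s.
Angle swept by the target during transfer: ω₂·t = 1.3296 rad = 76.18°.
The magnetospheric explorer traverses 180° on the transfer ellipse, so the target must lead by 180° − 76.18° = 104°.

φ = 104°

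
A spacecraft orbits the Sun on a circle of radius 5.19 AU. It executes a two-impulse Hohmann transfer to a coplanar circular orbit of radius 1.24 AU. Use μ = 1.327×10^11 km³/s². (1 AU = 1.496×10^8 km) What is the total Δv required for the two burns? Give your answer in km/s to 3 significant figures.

Δv = 12.2 km/s

In km: r₁ = 5.19 × 1.496×10^8 = 7.76424×10^8 km; r₂ = 1.24 × 1.496×10^8 = 1.85504×10^8 km.
The Hohmann ellipse has a_t = (r₁ + r₂)/2 = 4.80964×10^8 km.
Circular speed at r₁: v₁ = √(μ/r₁) = √(1.327×10^11/7.76424×10^8) = 13.073 km/s.
Transfer-orbit speed at r₁ (vis-viva equation): v_a = √[μ(2/r₁ − 1/a_t)] = 8.1191 km/s.
First burn Δv₁ = |v_a − v₁| = 4.954 km/s.
Circular speed at r₂: v₂ = √(μ/r₂) = 26.746 km/s.
Transfer-orbit speed at r₂: v_p = √[μ(2/r₂ − 1/a_t)] = 33.982 km/s.
Second burn Δv₂ = |v₂ − v_p| = 7.236 km/s.
Δv = Δv₁ + Δv₂ = 4.954 + 7.236 = 12.19 km/s.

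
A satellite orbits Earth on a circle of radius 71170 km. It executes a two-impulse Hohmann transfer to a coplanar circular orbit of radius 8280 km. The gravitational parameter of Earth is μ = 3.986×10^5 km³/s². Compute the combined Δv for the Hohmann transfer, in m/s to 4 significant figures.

Transfer-ellipse semi-major axis a_t = (r₁ + r₂)/2 = (71170 + 8280)/2 = 39725 km.
At r₁ the circular-orbit speed is v₁ = √(μ/r₁) = 2.3666 km/s.
Transfer-orbit speed at r₁ (vis-viva equation): v_a = √[μ(2/r₁ − 1/a_t)] = 1.0804 km/s.
First burn Δv₁ = |v_a − v₁| = 1.286 km/s.
At r₂, v₂ = √(μ/r₂) = 6.938 km/s.
Transfer-orbit speed at r₂: v_p = √[μ(2/r₂ − 1/a_t)] = 9.287 km/s.
Second burn Δv₂ = |v₂ − v_p| = 2.349 km/s.
Total Δv = Δv₁ + Δv₂ = 3.635 km/s.

Δv = 3635 m/s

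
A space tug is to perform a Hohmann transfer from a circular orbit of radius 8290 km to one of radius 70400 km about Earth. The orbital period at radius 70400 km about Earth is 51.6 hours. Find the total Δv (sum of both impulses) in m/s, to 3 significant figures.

From Kepler's third law T² = 4π²r³/μ at r = 70400 km, T = 51.6 hours = 51.6 × 3600 s = 1.8576×10^5 s: μ = 4π²r³/T² = 3.99184×10^5 km³/s².
The Hohmann ellipse has a_t = (r₁ + r₂)/2 = 39345 km.
At r₁ the circular-orbit speed is v₁ = √(μ/r₁) = 6.939 km/s.
Transfer-orbit speed at r₁ (v² = μ(2/r − 1/a)): v_p = √[μ(2/r₁ − 1/a_t)] = 9.282 km/s.
First burn Δv₁ = |v_p − v₁| = 2.343 km/s.
Circular speed at r₂: v₂ = √(μ/r₂) = 2.381 km/s.
Transfer-orbit speed at r₂: v_a = √[μ(2/r₂ − 1/a_t)] = 1.093 km/s.
Second burn Δv₂ = |v₂ − v_a| = 1.288 km/s.
Δv = Δv₁ + Δv₂ = 2.343 + 1.288 = 3.631 km/s.

Δv = 3630 m/s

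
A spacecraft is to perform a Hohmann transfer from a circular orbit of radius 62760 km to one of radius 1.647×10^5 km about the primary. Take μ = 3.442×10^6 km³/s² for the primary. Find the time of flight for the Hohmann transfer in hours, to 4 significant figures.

t = 18.04 hours

Semi-major axis of the transfer orbit: a_t = (62760 + 1.647×10^5)/2 = 1.1373×10^5 km.
Transfer time t = π√(a_t³/μ) = π√((1.1373×10^5)³ / 3.442×10^6) = 64950 s.
Converting: 64950 s ÷ 3600 s/hour = 18.04 hours.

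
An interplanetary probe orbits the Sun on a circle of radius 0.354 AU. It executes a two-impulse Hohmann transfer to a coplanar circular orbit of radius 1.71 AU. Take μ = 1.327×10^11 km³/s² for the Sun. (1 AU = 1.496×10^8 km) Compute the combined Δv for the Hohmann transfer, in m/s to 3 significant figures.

Δv = 23800 m/s

In km: r₁ = 0.354 × 1.496×10^8 = 5.29584×10^7 km; r₂ = 1.71 × 1.496×10^8 = 2.55816×10^8 km.
Transfer-ellipse semi-major axis a_t = (r₁ + r₂)/2 = (5.29584×10^7 + 2.55816×10^8)/2 = 1.543872×10^8 km.
Circular speed at r₁: v₁ = √(μ/r₁) = √(1.327×10^11/5.29584×10^7) = 50.0574 km/s.
On the transfer ellipse at r₁, v² = μ(2/r − 1/a) gives v_p = √[μ(2/r₁ − 1/a_t)] = 64.4357 km/s.
First burn Δv₁ = |v_p − v₁| = 14.378 km/s.
Circular speed at r₂: v₂ = √(μ/r₂) = 22.7757 km/s.
Transfer-orbit speed at r₂: v_a = √[μ(2/r₂ − 1/a_t)] = 13.3393 km/s.
Second burn Δv₂ = |v₂ − v_a| = 9.4364 km/s.
Total Δv = Δv₁ + Δv₂ = 23.81 km/s.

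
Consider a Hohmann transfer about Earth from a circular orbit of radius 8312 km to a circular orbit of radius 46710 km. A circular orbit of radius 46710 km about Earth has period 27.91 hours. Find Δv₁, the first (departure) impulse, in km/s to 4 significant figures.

Δv₁ = 2.098 km/s

From Kepler's third law T² = 4π²r³/μ at r = 46710 km, T = 27.91 hours = 27.91 × 3600 s = 1.00476×10^5 s: μ = 4π²r³/T² = 3.98533×10^5 km³/s².
The Hohmann ellipse has a_t = (r₁ + r₂)/2 = 27511 km.
On the circular orbit at r = 8312 km, v_c = √(μ/r) = 6.9244 km/s.
Vis-viva on the transfer ellipse at r = 8312 km gives v_t = √[μ(2/r − 1/a_t)] = 9.0226 km/s.
Δv₁ = |v_t − v_c| = |9.0226 − 6.9244| = 2.098 km/s.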